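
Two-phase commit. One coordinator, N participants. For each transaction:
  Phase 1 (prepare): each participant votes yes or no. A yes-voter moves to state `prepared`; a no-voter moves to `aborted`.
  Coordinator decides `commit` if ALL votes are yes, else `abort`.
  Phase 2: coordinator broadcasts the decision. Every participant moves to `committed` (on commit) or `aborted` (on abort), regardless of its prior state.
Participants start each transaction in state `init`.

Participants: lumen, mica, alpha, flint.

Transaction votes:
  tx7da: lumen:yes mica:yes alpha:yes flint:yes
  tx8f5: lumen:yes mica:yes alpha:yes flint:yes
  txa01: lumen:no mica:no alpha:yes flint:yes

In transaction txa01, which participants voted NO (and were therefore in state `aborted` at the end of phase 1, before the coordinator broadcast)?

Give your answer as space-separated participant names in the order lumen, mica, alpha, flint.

Answer: lumen mica

Derivation:
Txn txa01 phase 1: lumen no -> aborted; mica no -> aborted; alpha yes -> prepared; flint yes -> prepared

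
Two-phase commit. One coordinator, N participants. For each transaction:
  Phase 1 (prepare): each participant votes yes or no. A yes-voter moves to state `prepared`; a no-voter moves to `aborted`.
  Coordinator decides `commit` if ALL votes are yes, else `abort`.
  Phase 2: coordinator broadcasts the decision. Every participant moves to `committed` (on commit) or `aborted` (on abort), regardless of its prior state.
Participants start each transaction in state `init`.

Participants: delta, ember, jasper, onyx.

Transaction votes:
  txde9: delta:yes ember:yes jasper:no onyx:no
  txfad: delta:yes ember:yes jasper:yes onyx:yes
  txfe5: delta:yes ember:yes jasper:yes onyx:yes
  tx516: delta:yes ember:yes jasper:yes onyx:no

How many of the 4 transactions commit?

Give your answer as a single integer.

Answer: 2

Derivation:
txde9: no from jasper, onyx -> abort (commits=0)
txfad: all yes -> commit (commits=1)
txfe5: all yes -> commit (commits=2)
tx516: no from onyx -> abort (commits=2)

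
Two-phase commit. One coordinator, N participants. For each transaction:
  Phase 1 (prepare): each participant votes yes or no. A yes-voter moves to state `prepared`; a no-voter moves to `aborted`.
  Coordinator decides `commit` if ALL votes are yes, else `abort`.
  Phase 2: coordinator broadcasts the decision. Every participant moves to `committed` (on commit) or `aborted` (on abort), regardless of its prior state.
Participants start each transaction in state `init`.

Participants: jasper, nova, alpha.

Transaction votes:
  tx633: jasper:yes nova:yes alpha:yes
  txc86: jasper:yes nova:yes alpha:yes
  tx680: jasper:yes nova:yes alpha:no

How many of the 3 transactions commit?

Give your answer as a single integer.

tx633: all yes -> commit (commits=1)
txc86: all yes -> commit (commits=2)
tx680: no from alpha -> abort (commits=2)

Answer: 2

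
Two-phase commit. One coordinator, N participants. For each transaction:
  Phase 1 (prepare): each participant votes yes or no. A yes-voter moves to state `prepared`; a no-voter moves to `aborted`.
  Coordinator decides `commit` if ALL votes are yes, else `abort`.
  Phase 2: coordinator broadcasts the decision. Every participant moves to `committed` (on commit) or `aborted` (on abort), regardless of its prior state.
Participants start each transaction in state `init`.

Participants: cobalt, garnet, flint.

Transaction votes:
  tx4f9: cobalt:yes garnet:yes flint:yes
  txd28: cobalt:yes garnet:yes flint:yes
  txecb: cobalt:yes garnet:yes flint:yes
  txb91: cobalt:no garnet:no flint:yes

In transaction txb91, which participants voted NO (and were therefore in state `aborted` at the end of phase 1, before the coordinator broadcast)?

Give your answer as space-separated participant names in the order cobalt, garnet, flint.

Txn txb91 phase 1: cobalt no -> aborted; garnet no -> aborted; flint yes -> prepared

Answer: cobalt garnet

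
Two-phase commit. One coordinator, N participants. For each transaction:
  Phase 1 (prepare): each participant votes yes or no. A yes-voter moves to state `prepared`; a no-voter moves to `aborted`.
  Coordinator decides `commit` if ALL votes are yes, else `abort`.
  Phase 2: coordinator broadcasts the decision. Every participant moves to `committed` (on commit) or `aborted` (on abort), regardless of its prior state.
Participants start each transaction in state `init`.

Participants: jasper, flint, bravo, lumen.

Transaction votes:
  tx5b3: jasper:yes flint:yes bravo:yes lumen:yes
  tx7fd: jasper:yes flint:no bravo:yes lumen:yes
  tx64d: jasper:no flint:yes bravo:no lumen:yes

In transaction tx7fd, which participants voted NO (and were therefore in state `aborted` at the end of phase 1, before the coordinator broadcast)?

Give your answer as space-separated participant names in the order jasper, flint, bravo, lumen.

Txn tx7fd phase 1: jasper yes -> prepared; flint no -> aborted; bravo yes -> prepared; lumen yes -> prepared

Answer: flint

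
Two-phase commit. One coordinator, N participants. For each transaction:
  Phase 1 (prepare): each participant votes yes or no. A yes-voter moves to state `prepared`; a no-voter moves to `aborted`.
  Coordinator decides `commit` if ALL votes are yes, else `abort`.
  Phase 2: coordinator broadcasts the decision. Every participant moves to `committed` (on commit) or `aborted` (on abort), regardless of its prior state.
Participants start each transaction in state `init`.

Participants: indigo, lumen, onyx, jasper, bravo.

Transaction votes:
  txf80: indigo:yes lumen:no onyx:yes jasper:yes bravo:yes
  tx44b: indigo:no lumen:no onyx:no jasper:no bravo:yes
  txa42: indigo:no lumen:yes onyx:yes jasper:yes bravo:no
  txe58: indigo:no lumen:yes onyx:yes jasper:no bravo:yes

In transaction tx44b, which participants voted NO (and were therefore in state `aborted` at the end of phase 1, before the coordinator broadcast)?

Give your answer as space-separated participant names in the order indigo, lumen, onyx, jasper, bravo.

Txn tx44b phase 1: indigo no -> aborted; lumen no -> aborted; onyx no -> aborted; jasper no -> aborted; bravo yes -> prepared

Answer: indigo lumen onyx jasper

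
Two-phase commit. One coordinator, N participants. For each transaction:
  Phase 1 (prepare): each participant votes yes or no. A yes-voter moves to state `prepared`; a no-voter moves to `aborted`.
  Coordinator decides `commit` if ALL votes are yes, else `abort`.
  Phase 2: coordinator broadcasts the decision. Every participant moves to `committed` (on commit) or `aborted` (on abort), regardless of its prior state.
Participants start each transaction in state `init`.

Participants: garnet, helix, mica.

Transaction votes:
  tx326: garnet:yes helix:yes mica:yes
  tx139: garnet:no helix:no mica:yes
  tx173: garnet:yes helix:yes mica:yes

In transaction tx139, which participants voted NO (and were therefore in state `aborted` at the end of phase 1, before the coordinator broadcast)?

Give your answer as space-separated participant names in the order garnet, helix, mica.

Answer: garnet helix

Derivation:
Txn tx139 phase 1: garnet no -> aborted; helix no -> aborted; mica yes -> prepared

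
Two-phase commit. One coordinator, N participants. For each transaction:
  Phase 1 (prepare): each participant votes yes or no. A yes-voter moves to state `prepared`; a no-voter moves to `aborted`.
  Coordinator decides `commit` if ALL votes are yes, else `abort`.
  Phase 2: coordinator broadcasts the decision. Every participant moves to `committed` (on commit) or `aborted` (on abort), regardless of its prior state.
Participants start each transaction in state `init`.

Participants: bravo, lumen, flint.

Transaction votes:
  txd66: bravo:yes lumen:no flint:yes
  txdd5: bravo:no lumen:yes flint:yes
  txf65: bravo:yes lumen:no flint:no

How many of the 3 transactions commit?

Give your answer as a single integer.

Answer: 0

Derivation:
txd66: no from lumen -> abort (commits=0)
txdd5: no from bravo -> abort (commits=0)
txf65: no from lumen, flint -> abort (commits=0)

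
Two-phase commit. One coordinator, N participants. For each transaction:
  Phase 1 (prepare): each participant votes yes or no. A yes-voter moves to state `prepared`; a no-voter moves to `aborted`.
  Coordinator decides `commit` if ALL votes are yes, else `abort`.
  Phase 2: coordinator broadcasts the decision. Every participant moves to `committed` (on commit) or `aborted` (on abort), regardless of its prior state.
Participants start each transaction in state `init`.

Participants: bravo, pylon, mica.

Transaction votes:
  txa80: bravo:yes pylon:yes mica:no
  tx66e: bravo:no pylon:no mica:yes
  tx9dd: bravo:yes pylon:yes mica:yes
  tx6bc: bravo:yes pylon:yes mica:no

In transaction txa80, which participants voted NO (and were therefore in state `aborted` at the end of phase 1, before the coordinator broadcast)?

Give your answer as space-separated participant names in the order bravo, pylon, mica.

Txn txa80 phase 1: bravo yes -> prepared; pylon yes -> prepared; mica no -> aborted

Answer: mica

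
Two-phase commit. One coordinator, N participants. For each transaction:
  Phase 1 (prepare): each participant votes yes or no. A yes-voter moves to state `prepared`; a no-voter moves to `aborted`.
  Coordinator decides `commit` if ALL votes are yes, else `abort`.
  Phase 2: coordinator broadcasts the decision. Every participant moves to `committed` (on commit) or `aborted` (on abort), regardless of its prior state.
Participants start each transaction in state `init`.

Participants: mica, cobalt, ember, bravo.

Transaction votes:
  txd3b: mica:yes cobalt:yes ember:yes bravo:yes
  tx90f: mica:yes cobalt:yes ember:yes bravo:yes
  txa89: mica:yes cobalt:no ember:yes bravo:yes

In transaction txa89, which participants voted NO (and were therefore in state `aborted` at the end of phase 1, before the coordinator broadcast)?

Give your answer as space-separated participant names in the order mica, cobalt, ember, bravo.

Answer: cobalt

Derivation:
Txn txa89 phase 1: mica yes -> prepared; cobalt no -> aborted; ember yes -> prepared; bravo yes -> prepared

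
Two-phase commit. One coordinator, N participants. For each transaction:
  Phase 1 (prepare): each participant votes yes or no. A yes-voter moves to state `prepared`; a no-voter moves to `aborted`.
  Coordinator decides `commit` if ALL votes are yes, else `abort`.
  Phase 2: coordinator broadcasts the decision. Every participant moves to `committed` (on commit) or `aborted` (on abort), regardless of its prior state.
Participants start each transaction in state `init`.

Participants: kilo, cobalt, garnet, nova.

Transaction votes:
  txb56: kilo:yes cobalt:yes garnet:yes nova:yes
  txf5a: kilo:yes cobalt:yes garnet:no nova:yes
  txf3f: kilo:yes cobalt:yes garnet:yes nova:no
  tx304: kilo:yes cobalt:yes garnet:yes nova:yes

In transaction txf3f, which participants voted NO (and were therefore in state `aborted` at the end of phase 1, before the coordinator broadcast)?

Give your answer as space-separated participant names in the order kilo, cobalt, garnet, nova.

Answer: nova

Derivation:
Txn txf3f phase 1: kilo yes -> prepared; cobalt yes -> prepared; garnet yes -> prepared; nova no -> aborted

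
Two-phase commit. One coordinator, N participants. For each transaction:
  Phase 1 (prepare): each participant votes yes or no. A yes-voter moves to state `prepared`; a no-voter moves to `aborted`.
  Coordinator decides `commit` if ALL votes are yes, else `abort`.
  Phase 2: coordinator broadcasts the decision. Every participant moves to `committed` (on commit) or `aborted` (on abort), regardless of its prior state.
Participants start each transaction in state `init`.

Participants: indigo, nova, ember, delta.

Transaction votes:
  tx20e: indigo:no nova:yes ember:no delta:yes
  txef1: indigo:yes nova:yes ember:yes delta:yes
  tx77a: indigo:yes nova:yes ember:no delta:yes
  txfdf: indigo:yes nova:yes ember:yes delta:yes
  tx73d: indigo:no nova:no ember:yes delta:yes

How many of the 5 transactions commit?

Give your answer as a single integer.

Answer: 2

Derivation:
tx20e: no from indigo, ember -> abort (commits=0)
txef1: all yes -> commit (commits=1)
tx77a: no from ember -> abort (commits=1)
txfdf: all yes -> commit (commits=2)
tx73d: no from indigo, nova -> abort (commits=2)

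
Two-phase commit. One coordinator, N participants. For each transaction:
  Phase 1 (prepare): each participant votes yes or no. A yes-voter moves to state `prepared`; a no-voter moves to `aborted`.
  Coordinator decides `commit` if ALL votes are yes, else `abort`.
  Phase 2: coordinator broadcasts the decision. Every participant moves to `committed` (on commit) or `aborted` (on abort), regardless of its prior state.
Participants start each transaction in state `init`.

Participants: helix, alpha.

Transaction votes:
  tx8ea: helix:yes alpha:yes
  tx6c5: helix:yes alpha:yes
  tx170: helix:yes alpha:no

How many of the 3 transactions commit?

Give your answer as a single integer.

Answer: 2

Derivation:
tx8ea: all yes -> commit (commits=1)
tx6c5: all yes -> commit (commits=2)
tx170: no from alpha -> abort (commits=2)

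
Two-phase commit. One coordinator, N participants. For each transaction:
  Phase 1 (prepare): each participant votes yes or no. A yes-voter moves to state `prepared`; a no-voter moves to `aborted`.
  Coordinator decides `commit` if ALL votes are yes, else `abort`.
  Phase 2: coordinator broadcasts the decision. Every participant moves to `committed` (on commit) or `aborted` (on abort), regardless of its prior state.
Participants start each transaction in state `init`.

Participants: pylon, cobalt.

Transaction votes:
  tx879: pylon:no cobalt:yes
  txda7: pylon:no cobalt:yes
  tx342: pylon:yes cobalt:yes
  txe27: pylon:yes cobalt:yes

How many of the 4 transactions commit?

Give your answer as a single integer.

tx879: no from pylon -> abort (commits=0)
txda7: no from pylon -> abort (commits=0)
tx342: all yes -> commit (commits=1)
txe27: all yes -> commit (commits=2)

Answer: 2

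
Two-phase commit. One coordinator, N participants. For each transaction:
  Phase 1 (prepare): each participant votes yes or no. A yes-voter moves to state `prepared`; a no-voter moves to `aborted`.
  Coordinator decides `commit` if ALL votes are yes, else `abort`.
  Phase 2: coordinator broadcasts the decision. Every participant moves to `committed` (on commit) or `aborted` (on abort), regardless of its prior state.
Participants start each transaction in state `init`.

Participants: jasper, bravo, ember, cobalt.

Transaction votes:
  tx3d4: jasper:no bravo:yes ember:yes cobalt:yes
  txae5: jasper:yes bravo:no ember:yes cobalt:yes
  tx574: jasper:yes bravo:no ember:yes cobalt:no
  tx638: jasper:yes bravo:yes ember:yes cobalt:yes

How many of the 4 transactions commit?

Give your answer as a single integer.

Answer: 1

Derivation:
tx3d4: no from jasper -> abort (commits=0)
txae5: no from bravo -> abort (commits=0)
tx574: no from bravo, cobalt -> abort (commits=0)
tx638: all yes -> commit (commits=1)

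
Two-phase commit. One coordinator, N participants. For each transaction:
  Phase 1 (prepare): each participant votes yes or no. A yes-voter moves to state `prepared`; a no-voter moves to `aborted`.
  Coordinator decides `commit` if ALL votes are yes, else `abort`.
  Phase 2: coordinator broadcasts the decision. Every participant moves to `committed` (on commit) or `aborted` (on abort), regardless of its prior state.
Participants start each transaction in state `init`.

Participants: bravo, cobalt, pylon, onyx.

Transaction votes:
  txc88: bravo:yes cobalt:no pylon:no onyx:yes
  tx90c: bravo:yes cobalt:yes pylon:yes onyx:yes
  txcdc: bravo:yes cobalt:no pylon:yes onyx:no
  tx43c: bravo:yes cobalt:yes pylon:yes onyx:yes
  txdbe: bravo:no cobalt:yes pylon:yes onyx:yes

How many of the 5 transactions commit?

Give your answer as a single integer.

txc88: no from cobalt, pylon -> abort (commits=0)
tx90c: all yes -> commit (commits=1)
txcdc: no from cobalt, onyx -> abort (commits=1)
tx43c: all yes -> commit (commits=2)
txdbe: no from bravo -> abort (commits=2)

Answer: 2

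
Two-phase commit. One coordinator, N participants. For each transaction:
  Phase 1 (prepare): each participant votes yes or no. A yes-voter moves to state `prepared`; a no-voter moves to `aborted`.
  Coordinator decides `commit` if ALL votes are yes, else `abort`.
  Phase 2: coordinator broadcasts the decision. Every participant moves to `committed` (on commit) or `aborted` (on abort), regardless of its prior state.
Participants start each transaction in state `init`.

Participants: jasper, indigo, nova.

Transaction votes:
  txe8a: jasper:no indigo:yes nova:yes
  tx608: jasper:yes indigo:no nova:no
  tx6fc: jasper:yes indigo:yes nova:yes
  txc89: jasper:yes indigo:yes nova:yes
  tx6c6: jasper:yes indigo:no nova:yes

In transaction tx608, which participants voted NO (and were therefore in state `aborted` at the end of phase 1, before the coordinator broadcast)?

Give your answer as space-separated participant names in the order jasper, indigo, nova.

Answer: indigo nova

Derivation:
Txn tx608 phase 1: jasper yes -> prepared; indigo no -> aborted; nova no -> aborted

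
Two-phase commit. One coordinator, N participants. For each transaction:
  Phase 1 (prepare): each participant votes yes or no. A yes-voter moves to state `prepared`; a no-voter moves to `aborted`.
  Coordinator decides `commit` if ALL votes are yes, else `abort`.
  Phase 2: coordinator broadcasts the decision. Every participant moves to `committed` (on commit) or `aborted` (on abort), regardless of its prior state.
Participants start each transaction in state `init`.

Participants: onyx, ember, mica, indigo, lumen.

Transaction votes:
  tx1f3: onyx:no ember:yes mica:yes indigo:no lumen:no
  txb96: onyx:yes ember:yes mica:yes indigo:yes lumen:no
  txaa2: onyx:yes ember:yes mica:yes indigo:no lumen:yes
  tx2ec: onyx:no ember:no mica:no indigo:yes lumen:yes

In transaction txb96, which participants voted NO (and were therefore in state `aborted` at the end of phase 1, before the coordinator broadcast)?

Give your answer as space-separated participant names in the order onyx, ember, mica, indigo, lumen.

Answer: lumen

Derivation:
Txn txb96 phase 1: onyx yes -> prepared; ember yes -> prepared; mica yes -> prepared; indigo yes -> prepared; lumen no -> aborted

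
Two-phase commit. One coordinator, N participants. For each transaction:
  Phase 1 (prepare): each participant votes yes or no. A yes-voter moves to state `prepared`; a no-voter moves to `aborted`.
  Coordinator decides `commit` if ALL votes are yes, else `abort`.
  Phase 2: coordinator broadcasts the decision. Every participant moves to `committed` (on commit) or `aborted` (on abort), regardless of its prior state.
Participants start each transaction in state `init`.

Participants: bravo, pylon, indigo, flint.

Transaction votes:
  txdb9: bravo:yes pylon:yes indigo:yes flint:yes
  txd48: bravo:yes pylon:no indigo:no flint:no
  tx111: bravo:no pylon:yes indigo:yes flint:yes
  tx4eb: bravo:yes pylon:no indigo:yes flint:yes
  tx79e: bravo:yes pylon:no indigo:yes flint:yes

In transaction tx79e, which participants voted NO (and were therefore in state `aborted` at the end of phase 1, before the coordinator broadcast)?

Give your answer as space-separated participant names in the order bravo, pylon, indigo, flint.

Answer: pylon

Derivation:
Txn tx79e phase 1: bravo yes -> prepared; pylon no -> aborted; indigo yes -> prepared; flint yes -> prepared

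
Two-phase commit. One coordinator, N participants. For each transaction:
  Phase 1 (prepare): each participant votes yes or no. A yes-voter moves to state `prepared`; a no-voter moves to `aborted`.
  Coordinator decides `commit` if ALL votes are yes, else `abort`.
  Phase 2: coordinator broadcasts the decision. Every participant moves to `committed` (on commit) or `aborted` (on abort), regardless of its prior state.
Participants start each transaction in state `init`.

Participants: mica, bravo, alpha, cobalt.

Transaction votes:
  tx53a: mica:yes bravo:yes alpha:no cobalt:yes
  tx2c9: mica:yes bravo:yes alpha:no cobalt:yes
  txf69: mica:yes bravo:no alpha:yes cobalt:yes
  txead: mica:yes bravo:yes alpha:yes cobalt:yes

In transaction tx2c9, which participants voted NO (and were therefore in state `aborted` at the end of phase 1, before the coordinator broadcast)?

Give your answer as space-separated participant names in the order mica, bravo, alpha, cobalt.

Txn tx2c9 phase 1: mica yes -> prepared; bravo yes -> prepared; alpha no -> aborted; cobalt yes -> prepared

Answer: alpha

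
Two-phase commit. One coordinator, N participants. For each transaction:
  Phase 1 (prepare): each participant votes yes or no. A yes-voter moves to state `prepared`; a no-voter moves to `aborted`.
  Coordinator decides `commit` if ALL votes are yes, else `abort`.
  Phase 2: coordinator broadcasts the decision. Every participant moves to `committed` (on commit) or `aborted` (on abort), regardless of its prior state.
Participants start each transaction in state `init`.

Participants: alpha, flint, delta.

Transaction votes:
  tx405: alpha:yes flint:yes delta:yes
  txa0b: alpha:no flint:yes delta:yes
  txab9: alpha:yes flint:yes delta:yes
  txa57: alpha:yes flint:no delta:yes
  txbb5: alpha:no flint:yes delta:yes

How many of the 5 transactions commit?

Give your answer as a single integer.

Answer: 2

Derivation:
tx405: all yes -> commit (commits=1)
txa0b: no from alpha -> abort (commits=1)
txab9: all yes -> commit (commits=2)
txa57: no from flint -> abort (commits=2)
txbb5: no from alpha -> abort (commits=2)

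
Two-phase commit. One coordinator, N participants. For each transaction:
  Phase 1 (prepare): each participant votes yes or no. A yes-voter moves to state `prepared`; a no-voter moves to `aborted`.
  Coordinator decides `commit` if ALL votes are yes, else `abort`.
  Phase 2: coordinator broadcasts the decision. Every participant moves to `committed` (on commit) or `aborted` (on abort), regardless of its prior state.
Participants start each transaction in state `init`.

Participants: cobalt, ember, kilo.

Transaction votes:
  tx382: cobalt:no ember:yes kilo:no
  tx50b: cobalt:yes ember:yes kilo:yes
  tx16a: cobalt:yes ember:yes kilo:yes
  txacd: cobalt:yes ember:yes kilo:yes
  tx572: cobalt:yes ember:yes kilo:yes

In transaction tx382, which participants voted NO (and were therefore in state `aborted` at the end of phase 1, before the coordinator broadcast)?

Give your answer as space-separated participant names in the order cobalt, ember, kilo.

Answer: cobalt kilo

Derivation:
Txn tx382 phase 1: cobalt no -> aborted; ember yes -> prepared; kilo no -> aborted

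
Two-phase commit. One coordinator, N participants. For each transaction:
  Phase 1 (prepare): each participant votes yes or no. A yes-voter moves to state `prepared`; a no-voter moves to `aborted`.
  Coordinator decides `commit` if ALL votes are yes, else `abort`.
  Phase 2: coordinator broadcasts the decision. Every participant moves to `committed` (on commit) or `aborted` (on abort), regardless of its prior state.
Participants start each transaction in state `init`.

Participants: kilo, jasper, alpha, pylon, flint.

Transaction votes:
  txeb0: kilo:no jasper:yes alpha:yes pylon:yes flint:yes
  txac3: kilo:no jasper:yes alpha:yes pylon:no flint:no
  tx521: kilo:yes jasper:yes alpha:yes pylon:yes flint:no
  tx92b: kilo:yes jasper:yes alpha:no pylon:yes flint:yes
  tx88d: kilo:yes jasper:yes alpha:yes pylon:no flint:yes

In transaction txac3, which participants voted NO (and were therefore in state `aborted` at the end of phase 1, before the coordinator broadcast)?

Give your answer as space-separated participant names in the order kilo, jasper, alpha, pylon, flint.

Txn txac3 phase 1: kilo no -> aborted; jasper yes -> prepared; alpha yes -> prepared; pylon no -> aborted; flint no -> aborted

Answer: kilo pylon flint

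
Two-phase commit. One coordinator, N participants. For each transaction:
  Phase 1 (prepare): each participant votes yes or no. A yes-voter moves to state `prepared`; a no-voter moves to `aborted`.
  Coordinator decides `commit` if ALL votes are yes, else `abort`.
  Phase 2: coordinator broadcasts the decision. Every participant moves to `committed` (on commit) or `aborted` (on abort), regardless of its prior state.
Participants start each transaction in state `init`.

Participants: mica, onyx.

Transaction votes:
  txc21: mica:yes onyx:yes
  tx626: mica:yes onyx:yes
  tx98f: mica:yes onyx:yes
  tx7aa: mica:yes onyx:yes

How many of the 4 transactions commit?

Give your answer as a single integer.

Answer: 4

Derivation:
txc21: all yes -> commit (commits=1)
tx626: all yes -> commit (commits=2)
tx98f: all yes -> commit (commits=3)
tx7aa: all yes -> commit (commits=4)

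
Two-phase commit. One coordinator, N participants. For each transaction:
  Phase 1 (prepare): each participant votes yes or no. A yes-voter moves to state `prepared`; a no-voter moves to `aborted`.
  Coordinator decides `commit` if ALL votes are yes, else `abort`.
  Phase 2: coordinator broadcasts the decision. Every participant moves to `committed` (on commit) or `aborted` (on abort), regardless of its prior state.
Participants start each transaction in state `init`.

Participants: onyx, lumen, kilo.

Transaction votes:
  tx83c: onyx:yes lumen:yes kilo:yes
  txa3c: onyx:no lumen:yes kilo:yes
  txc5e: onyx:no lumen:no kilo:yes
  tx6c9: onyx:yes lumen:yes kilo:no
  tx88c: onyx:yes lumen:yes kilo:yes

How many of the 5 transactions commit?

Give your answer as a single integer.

tx83c: all yes -> commit (commits=1)
txa3c: no from onyx -> abort (commits=1)
txc5e: no from onyx, lumen -> abort (commits=1)
tx6c9: no from kilo -> abort (commits=1)
tx88c: all yes -> commit (commits=2)

Answer: 2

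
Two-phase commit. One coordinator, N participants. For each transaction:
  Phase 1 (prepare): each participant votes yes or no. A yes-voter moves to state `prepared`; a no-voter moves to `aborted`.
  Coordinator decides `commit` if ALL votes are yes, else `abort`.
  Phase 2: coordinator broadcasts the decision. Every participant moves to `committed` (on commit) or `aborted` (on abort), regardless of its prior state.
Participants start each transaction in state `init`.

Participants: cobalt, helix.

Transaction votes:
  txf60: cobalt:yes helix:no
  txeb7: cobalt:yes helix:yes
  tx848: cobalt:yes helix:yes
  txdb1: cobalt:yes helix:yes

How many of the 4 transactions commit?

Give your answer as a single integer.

Answer: 3

Derivation:
txf60: no from helix -> abort (commits=0)
txeb7: all yes -> commit (commits=1)
tx848: all yes -> commit (commits=2)
txdb1: all yes -> commit (commits=3)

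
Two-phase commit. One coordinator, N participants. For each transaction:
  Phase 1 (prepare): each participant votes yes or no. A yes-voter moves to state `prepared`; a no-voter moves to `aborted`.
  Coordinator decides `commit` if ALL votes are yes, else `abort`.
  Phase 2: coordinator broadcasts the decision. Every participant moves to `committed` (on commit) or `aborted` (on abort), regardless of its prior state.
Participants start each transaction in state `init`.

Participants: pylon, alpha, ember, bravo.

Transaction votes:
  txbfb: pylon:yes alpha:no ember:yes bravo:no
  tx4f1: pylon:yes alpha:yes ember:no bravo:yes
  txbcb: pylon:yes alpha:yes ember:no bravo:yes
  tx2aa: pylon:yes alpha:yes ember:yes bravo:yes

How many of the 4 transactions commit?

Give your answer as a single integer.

Answer: 1

Derivation:
txbfb: no from alpha, bravo -> abort (commits=0)
tx4f1: no from ember -> abort (commits=0)
txbcb: no from ember -> abort (commits=0)
tx2aa: all yes -> commit (commits=1)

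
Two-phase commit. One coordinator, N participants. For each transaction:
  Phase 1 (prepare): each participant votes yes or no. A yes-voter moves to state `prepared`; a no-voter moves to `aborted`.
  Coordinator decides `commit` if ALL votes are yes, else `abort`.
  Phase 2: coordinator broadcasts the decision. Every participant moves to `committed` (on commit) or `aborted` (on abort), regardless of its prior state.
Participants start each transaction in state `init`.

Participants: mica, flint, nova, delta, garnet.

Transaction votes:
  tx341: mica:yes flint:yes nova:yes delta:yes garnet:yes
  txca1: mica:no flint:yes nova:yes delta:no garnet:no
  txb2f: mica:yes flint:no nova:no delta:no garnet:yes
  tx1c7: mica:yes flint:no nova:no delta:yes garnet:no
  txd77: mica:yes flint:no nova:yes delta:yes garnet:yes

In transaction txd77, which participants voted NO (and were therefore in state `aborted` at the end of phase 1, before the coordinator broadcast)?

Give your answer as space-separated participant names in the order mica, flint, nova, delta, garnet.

Txn txd77 phase 1: mica yes -> prepared; flint no -> aborted; nova yes -> prepared; delta yes -> prepared; garnet yes -> prepared

Answer: flint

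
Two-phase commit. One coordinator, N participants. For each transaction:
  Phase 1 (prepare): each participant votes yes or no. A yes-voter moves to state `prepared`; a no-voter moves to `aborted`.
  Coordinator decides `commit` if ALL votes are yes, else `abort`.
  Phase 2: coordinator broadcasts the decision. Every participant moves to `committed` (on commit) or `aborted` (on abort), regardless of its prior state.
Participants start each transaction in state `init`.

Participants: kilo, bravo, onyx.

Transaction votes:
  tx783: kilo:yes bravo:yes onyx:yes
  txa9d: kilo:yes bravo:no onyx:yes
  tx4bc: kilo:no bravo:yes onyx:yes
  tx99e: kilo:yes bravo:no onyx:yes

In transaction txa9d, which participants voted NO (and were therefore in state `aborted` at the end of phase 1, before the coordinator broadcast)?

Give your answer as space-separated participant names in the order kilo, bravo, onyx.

Txn txa9d phase 1: kilo yes -> prepared; bravo no -> aborted; onyx yes -> prepared

Answer: bravo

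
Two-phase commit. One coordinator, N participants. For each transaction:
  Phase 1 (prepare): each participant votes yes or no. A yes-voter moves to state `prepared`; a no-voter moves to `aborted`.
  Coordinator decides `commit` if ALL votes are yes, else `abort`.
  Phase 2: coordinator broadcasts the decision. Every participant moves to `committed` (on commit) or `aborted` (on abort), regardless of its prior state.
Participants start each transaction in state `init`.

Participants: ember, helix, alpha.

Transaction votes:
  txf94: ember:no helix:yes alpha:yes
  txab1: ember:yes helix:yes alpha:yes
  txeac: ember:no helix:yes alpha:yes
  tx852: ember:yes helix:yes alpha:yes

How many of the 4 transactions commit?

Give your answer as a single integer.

txf94: no from ember -> abort (commits=0)
txab1: all yes -> commit (commits=1)
txeac: no from ember -> abort (commits=1)
tx852: all yes -> commit (commits=2)

Answer: 2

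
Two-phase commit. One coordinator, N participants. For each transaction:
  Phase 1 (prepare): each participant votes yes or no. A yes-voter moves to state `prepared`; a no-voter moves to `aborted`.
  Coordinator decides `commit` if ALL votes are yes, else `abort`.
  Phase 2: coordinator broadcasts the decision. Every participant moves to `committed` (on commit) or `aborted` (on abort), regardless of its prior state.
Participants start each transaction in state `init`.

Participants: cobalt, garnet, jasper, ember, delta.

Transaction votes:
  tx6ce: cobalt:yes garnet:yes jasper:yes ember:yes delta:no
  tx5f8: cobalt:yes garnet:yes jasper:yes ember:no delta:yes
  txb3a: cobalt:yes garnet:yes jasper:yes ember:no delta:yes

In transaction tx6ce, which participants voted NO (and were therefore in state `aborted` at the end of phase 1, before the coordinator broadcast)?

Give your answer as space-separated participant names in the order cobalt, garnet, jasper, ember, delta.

Txn tx6ce phase 1: cobalt yes -> prepared; garnet yes -> prepared; jasper yes -> prepared; ember yes -> prepared; delta no -> aborted

Answer: delta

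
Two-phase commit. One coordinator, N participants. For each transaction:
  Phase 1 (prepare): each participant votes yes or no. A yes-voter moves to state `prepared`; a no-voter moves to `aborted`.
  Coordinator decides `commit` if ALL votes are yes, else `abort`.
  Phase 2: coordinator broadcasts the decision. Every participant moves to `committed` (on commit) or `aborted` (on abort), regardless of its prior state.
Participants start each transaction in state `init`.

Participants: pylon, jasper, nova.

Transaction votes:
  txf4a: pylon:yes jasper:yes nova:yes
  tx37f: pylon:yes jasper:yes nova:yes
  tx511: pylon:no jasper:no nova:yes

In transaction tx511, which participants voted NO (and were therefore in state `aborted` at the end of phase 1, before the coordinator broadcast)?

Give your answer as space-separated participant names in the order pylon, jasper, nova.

Txn tx511 phase 1: pylon no -> aborted; jasper no -> aborted; nova yes -> prepared

Answer: pylon jasper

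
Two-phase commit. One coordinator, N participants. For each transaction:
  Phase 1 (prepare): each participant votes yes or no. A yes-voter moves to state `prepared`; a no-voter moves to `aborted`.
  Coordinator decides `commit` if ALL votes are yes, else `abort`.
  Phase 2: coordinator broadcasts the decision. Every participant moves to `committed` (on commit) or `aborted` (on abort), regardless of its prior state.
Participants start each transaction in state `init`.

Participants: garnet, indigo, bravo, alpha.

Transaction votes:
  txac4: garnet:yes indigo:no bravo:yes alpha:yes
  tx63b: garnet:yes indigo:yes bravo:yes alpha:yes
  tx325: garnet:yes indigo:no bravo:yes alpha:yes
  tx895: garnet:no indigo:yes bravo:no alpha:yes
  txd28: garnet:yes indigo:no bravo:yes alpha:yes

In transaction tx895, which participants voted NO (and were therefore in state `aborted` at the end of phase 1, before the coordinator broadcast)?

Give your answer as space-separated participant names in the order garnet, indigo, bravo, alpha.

Answer: garnet bravo

Derivation:
Txn tx895 phase 1: garnet no -> aborted; indigo yes -> prepared; bravo no -> aborted; alpha yes -> prepared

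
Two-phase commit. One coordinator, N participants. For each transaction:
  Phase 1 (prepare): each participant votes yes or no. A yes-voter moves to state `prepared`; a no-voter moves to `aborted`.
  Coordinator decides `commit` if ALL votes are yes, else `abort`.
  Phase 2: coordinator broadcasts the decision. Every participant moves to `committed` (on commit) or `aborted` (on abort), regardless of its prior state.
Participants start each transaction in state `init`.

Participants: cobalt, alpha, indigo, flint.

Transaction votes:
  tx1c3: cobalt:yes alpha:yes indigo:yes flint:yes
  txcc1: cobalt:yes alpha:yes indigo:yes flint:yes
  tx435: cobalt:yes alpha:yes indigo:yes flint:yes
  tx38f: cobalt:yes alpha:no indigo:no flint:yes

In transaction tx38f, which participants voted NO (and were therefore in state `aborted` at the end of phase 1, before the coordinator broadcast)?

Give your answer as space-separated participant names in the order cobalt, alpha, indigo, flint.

Answer: alpha indigo

Derivation:
Txn tx38f phase 1: cobalt yes -> prepared; alpha no -> aborted; indigo no -> aborted; flint yes -> prepared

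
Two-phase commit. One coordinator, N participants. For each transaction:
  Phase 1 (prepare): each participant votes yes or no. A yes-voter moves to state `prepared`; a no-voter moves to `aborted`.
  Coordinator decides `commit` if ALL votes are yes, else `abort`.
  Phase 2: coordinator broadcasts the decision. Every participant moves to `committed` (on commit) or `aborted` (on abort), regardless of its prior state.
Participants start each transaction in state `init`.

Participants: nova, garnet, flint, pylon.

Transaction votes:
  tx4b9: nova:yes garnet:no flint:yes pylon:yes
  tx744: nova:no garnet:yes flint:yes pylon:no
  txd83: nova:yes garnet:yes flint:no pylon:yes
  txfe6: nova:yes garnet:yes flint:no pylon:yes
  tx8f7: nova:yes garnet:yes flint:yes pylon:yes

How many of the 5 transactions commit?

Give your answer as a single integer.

tx4b9: no from garnet -> abort (commits=0)
tx744: no from nova, pylon -> abort (commits=0)
txd83: no from flint -> abort (commits=0)
txfe6: no from flint -> abort (commits=0)
tx8f7: all yes -> commit (commits=1)

Answer: 1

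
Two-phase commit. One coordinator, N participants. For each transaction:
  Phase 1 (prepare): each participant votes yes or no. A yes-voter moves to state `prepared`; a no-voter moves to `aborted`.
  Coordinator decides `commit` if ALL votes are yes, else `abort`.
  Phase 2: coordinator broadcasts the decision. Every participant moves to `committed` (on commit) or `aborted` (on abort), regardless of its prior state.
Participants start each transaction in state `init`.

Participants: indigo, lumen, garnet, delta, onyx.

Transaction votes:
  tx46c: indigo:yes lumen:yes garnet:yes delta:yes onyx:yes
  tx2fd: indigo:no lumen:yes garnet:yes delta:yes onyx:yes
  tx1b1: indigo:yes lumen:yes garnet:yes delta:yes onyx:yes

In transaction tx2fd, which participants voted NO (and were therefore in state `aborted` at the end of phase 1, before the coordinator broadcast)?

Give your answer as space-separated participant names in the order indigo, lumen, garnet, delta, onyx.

Answer: indigo

Derivation:
Txn tx2fd phase 1: indigo no -> aborted; lumen yes -> prepared; garnet yes -> prepared; delta yes -> prepared; onyx yes -> prepared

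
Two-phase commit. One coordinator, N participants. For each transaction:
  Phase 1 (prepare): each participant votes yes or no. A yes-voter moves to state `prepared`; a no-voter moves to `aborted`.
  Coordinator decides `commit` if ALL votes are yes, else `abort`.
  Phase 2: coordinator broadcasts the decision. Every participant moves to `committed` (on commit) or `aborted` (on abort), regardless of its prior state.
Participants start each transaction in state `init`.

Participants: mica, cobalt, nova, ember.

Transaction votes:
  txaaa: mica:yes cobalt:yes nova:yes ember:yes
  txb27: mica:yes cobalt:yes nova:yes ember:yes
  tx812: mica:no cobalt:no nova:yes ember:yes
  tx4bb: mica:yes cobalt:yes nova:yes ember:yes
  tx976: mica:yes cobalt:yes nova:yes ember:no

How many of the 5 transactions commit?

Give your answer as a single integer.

Answer: 3

Derivation:
txaaa: all yes -> commit (commits=1)
txb27: all yes -> commit (commits=2)
tx812: no from mica, cobalt -> abort (commits=2)
tx4bb: all yes -> commit (commits=3)
tx976: no from ember -> abort (commits=3)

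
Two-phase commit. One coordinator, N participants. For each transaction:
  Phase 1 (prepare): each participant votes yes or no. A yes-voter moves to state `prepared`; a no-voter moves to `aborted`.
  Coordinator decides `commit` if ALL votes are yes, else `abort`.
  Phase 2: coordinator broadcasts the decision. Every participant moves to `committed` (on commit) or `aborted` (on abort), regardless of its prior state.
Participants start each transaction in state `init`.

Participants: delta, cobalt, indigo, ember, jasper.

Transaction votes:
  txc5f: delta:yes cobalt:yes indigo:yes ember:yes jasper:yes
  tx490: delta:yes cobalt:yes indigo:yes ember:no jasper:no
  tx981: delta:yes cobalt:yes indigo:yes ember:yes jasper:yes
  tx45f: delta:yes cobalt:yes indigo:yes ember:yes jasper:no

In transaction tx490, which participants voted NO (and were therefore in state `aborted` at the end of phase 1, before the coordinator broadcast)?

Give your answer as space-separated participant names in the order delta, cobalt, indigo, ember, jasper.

Answer: ember jasper

Derivation:
Txn tx490 phase 1: delta yes -> prepared; cobalt yes -> prepared; indigo yes -> prepared; ember no -> aborted; jasper no -> aborted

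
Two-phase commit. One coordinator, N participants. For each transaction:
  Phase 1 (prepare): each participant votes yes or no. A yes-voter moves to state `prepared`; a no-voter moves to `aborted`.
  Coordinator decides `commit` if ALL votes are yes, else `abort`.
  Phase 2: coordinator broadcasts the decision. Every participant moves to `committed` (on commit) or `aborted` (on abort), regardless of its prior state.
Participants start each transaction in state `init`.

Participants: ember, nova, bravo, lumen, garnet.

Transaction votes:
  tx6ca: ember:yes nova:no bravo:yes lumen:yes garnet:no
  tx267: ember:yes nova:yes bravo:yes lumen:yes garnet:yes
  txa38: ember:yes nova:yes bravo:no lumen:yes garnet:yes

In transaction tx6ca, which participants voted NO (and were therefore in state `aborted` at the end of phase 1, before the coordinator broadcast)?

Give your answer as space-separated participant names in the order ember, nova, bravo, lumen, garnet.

Answer: nova garnet

Derivation:
Txn tx6ca phase 1: ember yes -> prepared; nova no -> aborted; bravo yes -> prepared; lumen yes -> prepared; garnet no -> aborted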